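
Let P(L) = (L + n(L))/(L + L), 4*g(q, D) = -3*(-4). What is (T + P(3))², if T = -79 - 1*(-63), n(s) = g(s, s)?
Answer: 225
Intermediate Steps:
g(q, D) = 3 (g(q, D) = (-3*(-4))/4 = (¼)*12 = 3)
n(s) = 3
T = -16 (T = -79 + 63 = -16)
P(L) = (3 + L)/(2*L) (P(L) = (L + 3)/(L + L) = (3 + L)/((2*L)) = (3 + L)*(1/(2*L)) = (3 + L)/(2*L))
(T + P(3))² = (-16 + (½)*(3 + 3)/3)² = (-16 + (½)*(⅓)*6)² = (-16 + 1)² = (-15)² = 225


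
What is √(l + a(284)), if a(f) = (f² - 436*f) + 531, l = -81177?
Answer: I*√123814 ≈ 351.87*I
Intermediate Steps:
a(f) = 531 + f² - 436*f
√(l + a(284)) = √(-81177 + (531 + 284² - 436*284)) = √(-81177 + (531 + 80656 - 123824)) = √(-81177 - 42637) = √(-123814) = I*√123814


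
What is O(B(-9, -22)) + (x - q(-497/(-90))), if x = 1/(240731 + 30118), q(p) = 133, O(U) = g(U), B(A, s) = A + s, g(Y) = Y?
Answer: -44419235/270849 ≈ -164.00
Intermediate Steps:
O(U) = U
x = 1/270849 ≈ 3.6921e-6
O(B(-9, -22)) + (x - q(-497/(-90))) = (-9 - 22) + (1/270849 - 1*133) = -31 + (1/270849 - 133) = -31 - 36022916/270849 = -44419235/270849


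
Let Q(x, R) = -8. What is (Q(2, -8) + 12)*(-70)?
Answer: -280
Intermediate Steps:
(Q(2, -8) + 12)*(-70) = (-8 + 12)*(-70) = 4*(-70) = -280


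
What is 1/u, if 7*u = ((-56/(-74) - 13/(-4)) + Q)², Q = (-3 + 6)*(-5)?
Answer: 153328/2647129 ≈ 0.057922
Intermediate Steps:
Q = -15 (Q = 3*(-5) = -15)
u = 2647129/153328 (u = ((-56/(-74) - 13/(-4)) - 15)²/7 = ((-56*(-1/74) - 13*(-¼)) - 15)²/7 = ((28/37 + 13/4) - 15)²/7 = (593/148 - 15)²/7 = (-1627/148)²/7 = (⅐)*(2647129/21904) = 2647129/153328 ≈ 17.264)
1/u = 1/(2647129/153328) = 153328/2647129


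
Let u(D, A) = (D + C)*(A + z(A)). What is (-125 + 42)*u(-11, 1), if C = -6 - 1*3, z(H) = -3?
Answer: -3320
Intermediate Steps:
C = -9 (C = -6 - 3 = -9)
u(D, A) = (-9 + D)*(-3 + A) (u(D, A) = (D - 9)*(A - 3) = (-9 + D)*(-3 + A))
(-125 + 42)*u(-11, 1) = (-125 + 42)*(27 - 9*1 - 3*(-11) + 1*(-11)) = -83*(27 - 9 + 33 - 11) = -83*40 = -3320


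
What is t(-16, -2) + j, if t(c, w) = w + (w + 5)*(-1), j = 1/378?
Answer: -1889/378 ≈ -4.9974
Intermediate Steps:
j = 1/378 ≈ 0.0026455
t(c, w) = -5 (t(c, w) = w + (5 + w)*(-1) = w + (-5 - w) = -5)
t(-16, -2) + j = -5 + 1/378 = -1889/378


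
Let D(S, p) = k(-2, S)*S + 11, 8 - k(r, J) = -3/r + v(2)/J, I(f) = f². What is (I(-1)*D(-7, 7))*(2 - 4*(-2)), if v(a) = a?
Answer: -365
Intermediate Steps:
k(r, J) = 8 - 2/J + 3/r (k(r, J) = 8 - (-3/r + 2/J) = 8 + (-2/J + 3/r) = 8 - 2/J + 3/r)
D(S, p) = 11 + S*(13/2 - 2/S) (D(S, p) = (8 - 2/S + 3/(-2))*S + 11 = (8 - 2/S + 3*(-½))*S + 11 = (8 - 2/S - 3/2)*S + 11 = (13/2 - 2/S)*S + 11 = S*(13/2 - 2/S) + 11 = 11 + S*(13/2 - 2/S))
(I(-1)*D(-7, 7))*(2 - 4*(-2)) = ((-1)²*(9 + (13/2)*(-7)))*(2 - 4*(-2)) = (1*(9 - 91/2))*(2 + 8) = (1*(-73/2))*10 = -73/2*10 = -365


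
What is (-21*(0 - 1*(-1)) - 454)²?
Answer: 225625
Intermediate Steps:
(-21*(0 - 1*(-1)) - 454)² = (-21*(0 + 1) - 454)² = (-21*1 - 454)² = (-21 - 454)² = (-475)² = 225625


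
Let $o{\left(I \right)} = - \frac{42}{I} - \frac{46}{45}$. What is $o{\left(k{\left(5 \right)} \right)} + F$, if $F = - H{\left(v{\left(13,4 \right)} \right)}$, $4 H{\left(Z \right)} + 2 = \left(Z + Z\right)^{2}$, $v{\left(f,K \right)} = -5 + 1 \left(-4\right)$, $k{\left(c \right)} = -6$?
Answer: $- \frac{6707}{90} \approx -74.522$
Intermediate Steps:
$v{\left(f,K \right)} = -9$ ($v{\left(f,K \right)} = -5 - 4 = -9$)
$o{\left(I \right)} = - \frac{46}{45} - \frac{42}{I}$ ($o{\left(I \right)} = - \frac{42}{I} - \frac{46}{45} = - \frac{46}{45} - \frac{42}{I}$)
$H{\left(Z \right)} = - \frac{1}{2} + Z^{2}$ ($H{\left(Z \right)} = - \frac{1}{2} + \frac{\left(Z + Z\right)^{2}}{4} = - \frac{1}{2} + \frac{\left(2 Z\right)^{2}}{4} = - \frac{1}{2} + \frac{4 Z^{2}}{4} = - \frac{1}{2} + Z^{2}$)
$F = - \frac{161}{2}$ ($F = - (- \frac{1}{2} + \left(-9\right)^{2}) = - (- \frac{1}{2} + 81) = \left(-1\right) \frac{161}{2} = - \frac{161}{2} \approx -80.5$)
$o{\left(k{\left(5 \right)} \right)} + F = \left(- \frac{46}{45} - \frac{42}{-6}\right) - \frac{161}{2} = \left(- \frac{46}{45} - -7\right) - \frac{161}{2} = \left(- \frac{46}{45} + 7\right) - \frac{161}{2} = \frac{269}{45} - \frac{161}{2} = - \frac{6707}{90}$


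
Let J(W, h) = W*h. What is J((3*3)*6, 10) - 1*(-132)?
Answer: 672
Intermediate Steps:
J((3*3)*6, 10) - 1*(-132) = ((3*3)*6)*10 - 1*(-132) = (9*6)*10 + 132 = 54*10 + 132 = 540 + 132 = 672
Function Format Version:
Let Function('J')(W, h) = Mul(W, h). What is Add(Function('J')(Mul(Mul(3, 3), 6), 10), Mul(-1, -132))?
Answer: 672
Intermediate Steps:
Add(Function('J')(Mul(Mul(3, 3), 6), 10), Mul(-1, -132)) = Add(Mul(Mul(Mul(3, 3), 6), 10), Mul(-1, -132)) = Add(Mul(Mul(9, 6), 10), 132) = Add(Mul(54, 10), 132) = Add(540, 132) = 672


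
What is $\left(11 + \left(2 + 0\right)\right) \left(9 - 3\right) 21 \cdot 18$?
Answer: $29484$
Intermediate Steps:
$\left(11 + \left(2 + 0\right)\right) \left(9 - 3\right) 21 \cdot 18 = \left(11 + 2\right) 6 \cdot 21 \cdot 18 = 13 \cdot 6 \cdot 21 \cdot 18 = 78 \cdot 21 \cdot 18 = 1638 \cdot 18 = 29484$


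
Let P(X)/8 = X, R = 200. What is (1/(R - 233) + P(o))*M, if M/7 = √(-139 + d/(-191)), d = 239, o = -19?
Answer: -70238*I*√1279127/6303 ≈ -12603.0*I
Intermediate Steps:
P(X) = 8*X
M = 14*I*√1279127/191 (M = 7*√(-139 + 239/(-191)) = 7*√(-139 + 239*(-1/191)) = 7*√(-139 - 239/191) = 7*√(-26788/191) = 7*(2*I*√1279127/191) = 14*I*√1279127/191 ≈ 82.899*I)
(1/(R - 233) + P(o))*M = (1/(200 - 233) + 8*(-19))*(14*I*√1279127/191) = (1/(-33) - 152)*(14*I*√1279127/191) = (-1/33 - 152)*(14*I*√1279127/191) = -70238*I*√1279127/6303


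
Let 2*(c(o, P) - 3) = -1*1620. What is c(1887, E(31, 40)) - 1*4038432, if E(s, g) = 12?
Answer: -4039239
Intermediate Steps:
c(o, P) = -807 (c(o, P) = 3 + (-1*1620)/2 = 3 + (½)*(-1620) = 3 - 810 = -807)
c(1887, E(31, 40)) - 1*4038432 = -807 - 1*4038432 = -807 - 4038432 = -4039239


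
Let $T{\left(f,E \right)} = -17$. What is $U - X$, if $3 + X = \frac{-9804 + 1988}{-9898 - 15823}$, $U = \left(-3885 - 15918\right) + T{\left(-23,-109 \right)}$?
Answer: $- \frac{509720873}{25721} \approx -19817.0$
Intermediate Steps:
$U = -19820$ ($U = \left(-3885 - 15918\right) - 17 = -19803 - 17 = -19820$)
$X = - \frac{69347}{25721}$ ($X = -3 + \frac{-9804 + 1988}{-9898 - 15823} = -3 - \frac{7816}{-25721} = -3 - - \frac{7816}{25721} = -3 + \frac{7816}{25721} = - \frac{69347}{25721} \approx -2.6961$)
$U - X = -19820 - - \frac{69347}{25721} = -19820 + \frac{69347}{25721} = - \frac{509720873}{25721}$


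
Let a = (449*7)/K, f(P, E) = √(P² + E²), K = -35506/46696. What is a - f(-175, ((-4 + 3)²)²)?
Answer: -73382764/17753 - √30626 ≈ -4308.5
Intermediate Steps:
K = -17753/23348 (K = -35506*1/46696 = -17753/23348 ≈ -0.76036)
f(P, E) = √(E² + P²)
a = -73382764/17753 (a = (449*7)/(-17753/23348) = 3143*(-23348/17753) = -73382764/17753 ≈ -4133.5)
a - f(-175, ((-4 + 3)²)²) = -73382764/17753 - √((((-4 + 3)²)²)² + (-175)²) = -73382764/17753 - √((((-1)²)²)² + 30625) = -73382764/17753 - √((1²)² + 30625) = -73382764/17753 - √(1² + 30625) = -73382764/17753 - √(1 + 30625) = -73382764/17753 - √30626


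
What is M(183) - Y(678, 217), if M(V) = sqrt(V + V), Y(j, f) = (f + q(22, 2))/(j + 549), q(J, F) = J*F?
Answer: -87/409 + sqrt(366) ≈ 18.918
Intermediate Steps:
q(J, F) = F*J
Y(j, f) = (44 + f)/(549 + j) (Y(j, f) = (f + 2*22)/(j + 549) = (f + 44)/(549 + j) = (44 + f)/(549 + j))
M(V) = sqrt(2)*sqrt(V) (M(V) = sqrt(2*V) = sqrt(2)*sqrt(V))
M(183) - Y(678, 217) = sqrt(2)*sqrt(183) - (44 + 217)/(549 + 678) = sqrt(366) - 261/1227 = sqrt(366) - 1*87/409 = sqrt(366) - 87/409 = -87/409 + sqrt(366)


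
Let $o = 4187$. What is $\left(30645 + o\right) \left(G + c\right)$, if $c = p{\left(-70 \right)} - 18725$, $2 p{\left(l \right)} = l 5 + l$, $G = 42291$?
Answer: $813536192$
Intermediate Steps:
$p{\left(l \right)} = 3 l$ ($p{\left(l \right)} = \frac{l 5 + l}{2} = \frac{5 l + l}{2} = \frac{6 l}{2} = 3 l$)
$c = -18935$ ($c = 3 \left(-70\right) - 18725 = -210 - 18725 = -18935$)
$\left(30645 + o\right) \left(G + c\right) = \left(30645 + 4187\right) \left(42291 - 18935\right) = 34832 \cdot 23356 = 813536192$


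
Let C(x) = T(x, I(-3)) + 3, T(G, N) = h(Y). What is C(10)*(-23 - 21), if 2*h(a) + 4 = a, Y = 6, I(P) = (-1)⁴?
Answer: -176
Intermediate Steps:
I(P) = 1
h(a) = -2 + a/2
T(G, N) = 1 (T(G, N) = -2 + (½)*6 = -2 + 3 = 1)
C(x) = 4 (C(x) = 1 + 3 = 4)
C(10)*(-23 - 21) = 4*(-23 - 21) = 4*(-44) = -176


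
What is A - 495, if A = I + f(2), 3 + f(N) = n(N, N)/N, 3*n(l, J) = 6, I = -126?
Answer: -623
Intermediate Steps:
n(l, J) = 2 (n(l, J) = (1/3)*6 = 2)
f(N) = -3 + 2/N
A = -128 (A = -126 + (-3 + 2/2) = -126 + (-3 + 2*(1/2)) = -126 + (-3 + 1) = -126 - 2 = -128)
A - 495 = -128 - 495 = -623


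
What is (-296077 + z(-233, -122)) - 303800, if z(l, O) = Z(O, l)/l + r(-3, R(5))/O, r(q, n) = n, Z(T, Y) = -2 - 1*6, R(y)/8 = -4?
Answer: -8526047585/14213 ≈ -5.9988e+5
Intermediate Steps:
R(y) = -32 (R(y) = 8*(-4) = -32)
Z(T, Y) = -8 (Z(T, Y) = -2 - 6 = -8)
z(l, O) = -32/O - 8/l (z(l, O) = -8/l - 32/O = -32/O - 8/l)
(-296077 + z(-233, -122)) - 303800 = (-296077 + (-32/(-122) - 8/(-233))) - 303800 = (-296077 + (-32*(-1/122) - 8*(-1/233))) - 303800 = (-296077 + (16/61 + 8/233)) - 303800 = (-296077 + 4216/14213) - 303800 = -4208138185/14213 - 303800 = -8526047585/14213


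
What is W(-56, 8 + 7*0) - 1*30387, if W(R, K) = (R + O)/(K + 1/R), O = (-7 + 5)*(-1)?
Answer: -4528671/149 ≈ -30394.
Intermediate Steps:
O = 2 (O = -2*(-1) = 2)
W(R, K) = (2 + R)/(K + 1/R) (W(R, K) = (R + 2)/(K + 1/R) = (2 + R)/(K + 1/R))
W(-56, 8 + 7*0) - 1*30387 = -56*(2 - 56)/(1 + (8 + 7*0)*(-56)) - 1*30387 = -56*(-54)/(1 + (8 + 0)*(-56)) - 30387 = -56*(-54)/(1 + 8*(-56)) - 30387 = -56*(-54)/(1 - 448) - 30387 = -56*(-54)/(-447) - 30387 = -56*(-1/447)*(-54) - 30387 = -1008/149 - 30387 = -4528671/149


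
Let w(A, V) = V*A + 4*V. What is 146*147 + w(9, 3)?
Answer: 21501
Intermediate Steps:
w(A, V) = 4*V + A*V (w(A, V) = A*V + 4*V = 4*V + A*V)
146*147 + w(9, 3) = 146*147 + 3*(4 + 9) = 21462 + 3*13 = 21462 + 39 = 21501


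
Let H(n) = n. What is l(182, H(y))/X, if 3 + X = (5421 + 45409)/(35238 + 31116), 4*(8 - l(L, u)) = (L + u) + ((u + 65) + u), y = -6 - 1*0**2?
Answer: 6535869/296464 ≈ 22.046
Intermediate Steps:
y = -6 (y = -6 - 1*0 = -6 + 0 = -6)
l(L, u) = -33/4 - 3*u/4 - L/4 (l(L, u) = 8 - ((L + u) + ((u + 65) + u))/4 = 8 - ((L + u) + ((65 + u) + u))/4 = 8 - ((L + u) + (65 + 2*u))/4 = 8 - (65 + L + 3*u)/4 = 8 + (-65/4 - 3*u/4 - L/4) = -33/4 - 3*u/4 - L/4)
X = -74116/33177 (X = -3 + (5421 + 45409)/(35238 + 31116) = -3 + 50830/66354 = -3 + 50830*(1/66354) = -3 + 25415/33177 = -74116/33177 ≈ -2.2340)
l(182, H(y))/X = (-33/4 - 3/4*(-6) - 1/4*182)/(-74116/33177) = (-33/4 + 9/2 - 91/2)*(-33177/74116) = -197/4*(-33177/74116) = 6535869/296464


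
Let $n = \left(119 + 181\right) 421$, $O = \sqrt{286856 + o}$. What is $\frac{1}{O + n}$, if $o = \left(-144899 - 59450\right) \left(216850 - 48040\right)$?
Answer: $\frac{63150}{25223778917} - \frac{i \sqrt{34495867834}}{50447557834} \approx 2.5036 \cdot 10^{-6} - 3.6817 \cdot 10^{-6} i$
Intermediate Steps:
$o = -34496154690$ ($o = \left(-204349\right) 168810 = -34496154690$)
$O = i \sqrt{34495867834}$ ($O = \sqrt{286856 - 34496154690} = \sqrt{-34495867834} = i \sqrt{34495867834} \approx 1.8573 \cdot 10^{5} i$)
$n = 126300$ ($n = 300 \cdot 421 = 126300$)
$\frac{1}{O + n} = \frac{1}{i \sqrt{34495867834} + 126300} = \frac{1}{126300 + i \sqrt{34495867834}}$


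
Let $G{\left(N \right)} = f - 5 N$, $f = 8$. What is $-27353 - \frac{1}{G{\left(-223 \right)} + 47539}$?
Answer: $- \frac{1331051687}{48662} \approx -27353.0$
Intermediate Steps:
$G{\left(N \right)} = 8 - 5 N$
$-27353 - \frac{1}{G{\left(-223 \right)} + 47539} = -27353 - \frac{1}{\left(8 - -1115\right) + 47539} = -27353 - \frac{1}{\left(8 + 1115\right) + 47539} = -27353 - \frac{1}{1123 + 47539} = -27353 - \frac{1}{48662} = - \frac{1331051687}{48662}$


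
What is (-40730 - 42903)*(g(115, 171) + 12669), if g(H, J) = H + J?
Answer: -1083465515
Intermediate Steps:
(-40730 - 42903)*(g(115, 171) + 12669) = (-40730 - 42903)*((115 + 171) + 12669) = -83633*(286 + 12669) = -83633*12955 = -1083465515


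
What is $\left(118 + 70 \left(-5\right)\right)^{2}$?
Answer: $53824$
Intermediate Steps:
$\left(118 + 70 \left(-5\right)\right)^{2} = \left(118 - 350\right)^{2} = \left(-232\right)^{2} = 53824$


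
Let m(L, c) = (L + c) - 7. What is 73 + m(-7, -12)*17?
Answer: -369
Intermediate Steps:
m(L, c) = -7 + L + c
73 + m(-7, -12)*17 = 73 + (-7 - 7 - 12)*17 = 73 - 26*17 = 73 - 442 = -369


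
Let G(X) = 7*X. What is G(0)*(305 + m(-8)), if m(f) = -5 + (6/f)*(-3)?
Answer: 0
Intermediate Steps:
m(f) = -5 - 18/f
G(0)*(305 + m(-8)) = (7*0)*(305 + (-5 - 18/(-8))) = 0*(305 + (-5 - 18*(-1/8))) = 0*(305 + (-5 + 9/4)) = 0*(305 - 11/4) = 0*(1209/4) = 0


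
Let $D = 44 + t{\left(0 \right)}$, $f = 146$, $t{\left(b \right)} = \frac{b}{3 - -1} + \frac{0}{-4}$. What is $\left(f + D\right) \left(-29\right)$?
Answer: $-5510$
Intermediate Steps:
$t{\left(b \right)} = \frac{b}{4}$ ($t{\left(b \right)} = \frac{b}{3 + 1} + 0 \left(- \frac{1}{4}\right) = \frac{b}{4} + 0 = \frac{b}{4}$)
$D = 44$ ($D = 44 + \frac{1}{4} \cdot 0 = 44 + 0 = 44$)
$\left(f + D\right) \left(-29\right) = \left(146 + 44\right) \left(-29\right) = 190 \left(-29\right) = -5510$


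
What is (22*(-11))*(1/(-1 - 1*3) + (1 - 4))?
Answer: 2299/3 ≈ 766.33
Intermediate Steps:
(22*(-11))*(1/(-1 - 1*3) + (1 - 4)) = -242*((1/3)/(-2) - 3) = -242*(-1/2*1/3 - 3) = -242*(-1/6 - 3) = -242*(-19/6) = 2299/3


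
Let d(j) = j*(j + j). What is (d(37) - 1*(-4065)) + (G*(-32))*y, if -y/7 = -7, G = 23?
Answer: -29261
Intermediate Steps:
y = 49 (y = -7*(-7) = 49)
d(j) = 2*j² (d(j) = j*(2*j) = 2*j²)
(d(37) - 1*(-4065)) + (G*(-32))*y = (2*37² - 1*(-4065)) + (23*(-32))*49 = (2*1369 + 4065) - 736*49 = (2738 + 4065) - 36064 = 6803 - 36064 = -29261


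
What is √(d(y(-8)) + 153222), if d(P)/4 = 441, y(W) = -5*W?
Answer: √154986 ≈ 393.68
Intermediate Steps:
d(P) = 1764 (d(P) = 4*441 = 1764)
√(d(y(-8)) + 153222) = √(1764 + 153222) = √154986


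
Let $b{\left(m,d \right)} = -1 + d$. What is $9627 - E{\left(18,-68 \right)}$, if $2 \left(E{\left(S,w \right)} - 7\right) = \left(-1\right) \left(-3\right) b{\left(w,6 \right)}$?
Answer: $\frac{19225}{2} \approx 9612.5$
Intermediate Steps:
$E{\left(S,w \right)} = \frac{29}{2}$ ($E{\left(S,w \right)} = 7 + \frac{\left(-1\right) \left(-3\right) \left(-1 + 6\right)}{2} = 7 + \frac{3 \cdot 5}{2} = 7 + \frac{1}{2} \cdot 15 = 7 + \frac{15}{2} = \frac{29}{2}$)
$9627 - E{\left(18,-68 \right)} = 9627 - \frac{29}{2} = \frac{19225}{2}$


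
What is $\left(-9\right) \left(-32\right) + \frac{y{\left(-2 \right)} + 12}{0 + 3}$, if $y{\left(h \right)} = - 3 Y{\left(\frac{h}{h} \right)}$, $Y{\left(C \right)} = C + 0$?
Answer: $291$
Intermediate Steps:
$Y{\left(C \right)} = C$
$y{\left(h \right)} = -3$ ($y{\left(h \right)} = - 3 \frac{h}{h} = \left(-3\right) 1 = -3$)
$\left(-9\right) \left(-32\right) + \frac{y{\left(-2 \right)} + 12}{0 + 3} = \left(-9\right) \left(-32\right) + \frac{-3 + 12}{0 + 3} = 288 + \frac{9}{3} = 288 + 9 \cdot \frac{1}{3} = 288 + 3 = 291$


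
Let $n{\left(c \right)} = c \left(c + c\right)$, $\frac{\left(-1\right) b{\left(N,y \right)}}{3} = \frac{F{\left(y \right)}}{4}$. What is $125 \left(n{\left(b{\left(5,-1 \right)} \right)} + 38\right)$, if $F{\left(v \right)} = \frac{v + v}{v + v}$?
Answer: $\frac{39125}{8} \approx 4890.6$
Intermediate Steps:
$F{\left(v \right)} = 1$ ($F{\left(v \right)} = \frac{2 v}{2 v} = 2 v \frac{1}{2 v} = 1$)
$b{\left(N,y \right)} = - \frac{3}{4}$ ($b{\left(N,y \right)} = - 3 \cdot 1 \cdot \frac{1}{4} = \left(-3\right) \frac{1}{4} = - \frac{3}{4}$)
$n{\left(c \right)} = 2 c^{2}$ ($n{\left(c \right)} = c 2 c = 2 c^{2}$)
$125 \left(n{\left(b{\left(5,-1 \right)} \right)} + 38\right) = 125 \left(2 \left(- \frac{3}{4}\right)^{2} + 38\right) = 125 \left(2 \cdot \frac{9}{16} + 38\right) = 125 \left(\frac{9}{8} + 38\right) = 125 \cdot \frac{313}{8} = \frac{39125}{8}$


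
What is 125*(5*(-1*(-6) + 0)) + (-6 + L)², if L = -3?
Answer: 3831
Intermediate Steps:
125*(5*(-1*(-6) + 0)) + (-6 + L)² = 125*(5*(-1*(-6) + 0)) + (-6 - 3)² = 125*(5*(6 + 0)) + (-9)² = 125*(5*6) + 81 = 125*30 + 81 = 3750 + 81 = 3831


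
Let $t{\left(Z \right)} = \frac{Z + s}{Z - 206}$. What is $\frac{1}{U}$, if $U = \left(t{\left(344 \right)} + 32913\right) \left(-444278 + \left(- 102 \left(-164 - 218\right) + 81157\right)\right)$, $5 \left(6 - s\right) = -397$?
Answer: $- \frac{690}{7362291710369} \approx -9.3721 \cdot 10^{-11}$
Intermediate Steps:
$s = \frac{427}{5}$ ($s = 6 - - \frac{397}{5} = 6 + \frac{397}{5} = \frac{427}{5} \approx 85.4$)
$t{\left(Z \right)} = \frac{\frac{427}{5} + Z}{-206 + Z}$ ($t{\left(Z \right)} = \frac{Z + \frac{427}{5}}{Z - 206} = \frac{\frac{427}{5} + Z}{-206 + Z}$)
$U = - \frac{7362291710369}{690}$ ($U = \left(\frac{\frac{427}{5} + 344}{-206 + 344} + 32913\right) \left(-444278 + \left(- 102 \left(-164 - 218\right) + 81157\right)\right) = \left(\frac{1}{138} \cdot \frac{2147}{5} + 32913\right) \left(-444278 + \left(\left(-102\right) \left(-382\right) + 81157\right)\right) = \left(\frac{1}{138} \cdot \frac{2147}{5} + 32913\right) \left(-444278 + \left(38964 + 81157\right)\right) = \left(\frac{2147}{690} + 32913\right) \left(-444278 + 120121\right) = \frac{22712117}{690} \left(-324157\right) = - \frac{7362291710369}{690} \approx -1.067 \cdot 10^{10}$)
$\frac{1}{U} = \frac{1}{- \frac{7362291710369}{690}} = - \frac{690}{7362291710369}$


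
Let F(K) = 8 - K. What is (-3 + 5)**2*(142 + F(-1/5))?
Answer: 3004/5 ≈ 600.80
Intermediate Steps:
(-3 + 5)**2*(142 + F(-1/5)) = (-3 + 5)**2*(142 + (8 - (-1)/5)) = 2**2*(142 + (8 - (-1)/5)) = 4*(142 + (8 - 1*(-1/5))) = 4*(142 + (8 + 1/5)) = 4*(142 + 41/5) = 4*(751/5) = 3004/5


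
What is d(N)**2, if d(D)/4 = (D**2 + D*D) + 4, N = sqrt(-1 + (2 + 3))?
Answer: 2304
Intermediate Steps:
N = 2 (N = sqrt(-1 + 5) = sqrt(4) = 2)
d(D) = 16 + 8*D**2 (d(D) = 4*((D**2 + D*D) + 4) = 4*((D**2 + D**2) + 4) = 4*(2*D**2 + 4) = 4*(4 + 2*D**2) = 16 + 8*D**2)
d(N)**2 = (16 + 8*2**2)**2 = (16 + 8*4)**2 = (16 + 32)**2 = 48**2 = 2304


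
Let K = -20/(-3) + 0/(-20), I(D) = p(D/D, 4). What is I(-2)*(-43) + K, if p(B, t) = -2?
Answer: 278/3 ≈ 92.667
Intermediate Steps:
I(D) = -2
K = 20/3 (K = -20*(-⅓) + 0*(-1/20) = 20/3 + 0 = 20/3 ≈ 6.6667)
I(-2)*(-43) + K = -2*(-43) + 20/3 = 86 + 20/3 = 278/3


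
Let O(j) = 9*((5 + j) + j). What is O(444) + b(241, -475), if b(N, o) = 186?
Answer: 8223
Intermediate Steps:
O(j) = 45 + 18*j (O(j) = 9*(5 + 2*j) = 45 + 18*j)
O(444) + b(241, -475) = (45 + 18*444) + 186 = (45 + 7992) + 186 = 8037 + 186 = 8223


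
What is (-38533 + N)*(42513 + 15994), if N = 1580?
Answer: -2162009171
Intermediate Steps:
(-38533 + N)*(42513 + 15994) = (-38533 + 1580)*(42513 + 15994) = -36953*58507 = -2162009171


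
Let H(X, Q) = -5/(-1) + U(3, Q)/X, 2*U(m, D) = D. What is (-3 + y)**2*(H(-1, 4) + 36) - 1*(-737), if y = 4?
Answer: 776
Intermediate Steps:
U(m, D) = D/2
H(X, Q) = 5 + Q/(2*X) (H(X, Q) = -5/(-1) + (Q/2)/X = -5*(-1) + Q/(2*X) = 5 + Q/(2*X))
(-3 + y)**2*(H(-1, 4) + 36) - 1*(-737) = (-3 + 4)**2*((5 + (1/2)*4/(-1)) + 36) - 1*(-737) = 1**2*((5 + (1/2)*4*(-1)) + 36) + 737 = 1*((5 - 2) + 36) + 737 = 1*(3 + 36) + 737 = 1*39 + 737 = 39 + 737 = 776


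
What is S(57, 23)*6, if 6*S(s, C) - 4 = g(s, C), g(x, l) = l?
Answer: 27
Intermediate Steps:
S(s, C) = ⅔ + C/6
S(57, 23)*6 = (⅔ + (⅙)*23)*6 = (⅔ + 23/6)*6 = (9/2)*6 = 27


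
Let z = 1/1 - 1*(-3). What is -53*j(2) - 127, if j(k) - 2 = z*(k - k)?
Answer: -233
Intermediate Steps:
z = 4 (z = 1*1 + 3 = 1 + 3 = 4)
j(k) = 2 (j(k) = 2 + 4*(k - k) = 2 + 4*0 = 2 + 0 = 2)
-53*j(2) - 127 = -53*2 - 127 = -106 - 127 = -233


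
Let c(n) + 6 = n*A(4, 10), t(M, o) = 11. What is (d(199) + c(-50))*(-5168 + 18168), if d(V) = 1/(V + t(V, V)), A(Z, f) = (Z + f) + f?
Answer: -329236700/21 ≈ -1.5678e+7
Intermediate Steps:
A(Z, f) = Z + 2*f
c(n) = -6 + 24*n (c(n) = -6 + n*(4 + 2*10) = -6 + n*(4 + 20) = -6 + n*24 = -6 + 24*n)
d(V) = 1/(11 + V) (d(V) = 1/(V + 11) = 1/(11 + V))
(d(199) + c(-50))*(-5168 + 18168) = (1/(11 + 199) + (-6 + 24*(-50)))*(-5168 + 18168) = (1/210 + (-6 - 1200))*13000 = (1/210 - 1206)*13000 = -253259/210*13000 = -329236700/21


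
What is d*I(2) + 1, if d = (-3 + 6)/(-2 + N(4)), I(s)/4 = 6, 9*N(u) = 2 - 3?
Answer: -629/19 ≈ -33.105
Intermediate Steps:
N(u) = -1/9 (N(u) = (2 - 3)/9 = (1/9)*(-1) = -1/9)
I(s) = 24 (I(s) = 4*6 = 24)
d = -27/19 (d = (-3 + 6)/(-2 - 1/9) = 3/(-19/9) = 3*(-9/19) = -27/19 ≈ -1.4211)
d*I(2) + 1 = -27/19*24 + 1 = -648/19 + 1 = -629/19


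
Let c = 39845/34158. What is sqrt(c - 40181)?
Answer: I*sqrt(46880582716974)/34158 ≈ 200.45*I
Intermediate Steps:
c = 39845/34158 (c = 39845*(1/34158) = 39845/34158 ≈ 1.1665)
sqrt(c - 40181) = sqrt(39845/34158 - 40181) = sqrt(-1372462753/34158) = I*sqrt(46880582716974)/34158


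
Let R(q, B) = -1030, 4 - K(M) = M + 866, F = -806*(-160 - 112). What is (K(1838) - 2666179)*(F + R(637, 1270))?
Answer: -582354735558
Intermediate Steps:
F = 219232 (F = -806*(-272) = 219232)
K(M) = -862 - M (K(M) = 4 - (M + 866) = 4 - (866 + M) = 4 + (-866 - M) = -862 - M)
(K(1838) - 2666179)*(F + R(637, 1270)) = ((-862 - 1*1838) - 2666179)*(219232 - 1030) = ((-862 - 1838) - 2666179)*218202 = (-2700 - 2666179)*218202 = -2668879*218202 = -582354735558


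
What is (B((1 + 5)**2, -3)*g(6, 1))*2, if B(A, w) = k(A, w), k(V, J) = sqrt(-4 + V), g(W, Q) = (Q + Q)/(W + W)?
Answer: 4*sqrt(2)/3 ≈ 1.8856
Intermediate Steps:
g(W, Q) = Q/W (g(W, Q) = (2*Q)/((2*W)) = (2*Q)*(1/(2*W)) = Q/W)
B(A, w) = sqrt(-4 + A)
(B((1 + 5)**2, -3)*g(6, 1))*2 = (sqrt(-4 + (1 + 5)**2)*(1/6))*2 = (sqrt(-4 + 6**2)*(1*(1/6)))*2 = (sqrt(-4 + 36)*(1/6))*2 = (sqrt(32)*(1/6))*2 = ((4*sqrt(2))*(1/6))*2 = (2*sqrt(2)/3)*2 = 4*sqrt(2)/3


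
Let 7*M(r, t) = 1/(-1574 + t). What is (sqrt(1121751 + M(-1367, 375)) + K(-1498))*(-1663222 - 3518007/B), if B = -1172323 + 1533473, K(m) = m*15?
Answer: 1349719294010829/36115 - 600676143307*sqrt(79018887599806)/3031131950 ≈ 3.5611e+10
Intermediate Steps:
K(m) = 15*m
B = 361150
M(r, t) = 1/(7*(-1574 + t))
(sqrt(1121751 + M(-1367, 375)) + K(-1498))*(-1663222 - 3518007/B) = (sqrt(1121751 + 1/(7*(-1574 + 375))) + 15*(-1498))*(-1663222 - 3518007/361150) = (sqrt(1121751 + (1/7)/(-1199)) - 22470)*(-1663222 - 3518007*1/361150) = (sqrt(1121751 + (1/7)*(-1/1199)) - 22470)*(-1663222 - 3518007/361150) = (sqrt(1121751 - 1/8393) - 22470)*(-600676143307/361150) = (sqrt(9414856142/8393) - 22470)*(-600676143307/361150) = (sqrt(79018887599806)/8393 - 22470)*(-600676143307/361150) = (-22470 + sqrt(79018887599806)/8393)*(-600676143307/361150) = 1349719294010829/36115 - 600676143307*sqrt(79018887599806)/3031131950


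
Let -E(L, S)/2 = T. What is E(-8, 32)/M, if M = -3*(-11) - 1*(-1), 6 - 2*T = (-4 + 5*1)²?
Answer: -5/34 ≈ -0.14706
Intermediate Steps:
T = 5/2 (T = 3 - (-4 + 5*1)²/2 = 3 - (-4 + 5)²/2 = 3 - ½*1² = 3 - ½*1 = 3 - ½ = 5/2 ≈ 2.5000)
E(L, S) = -5 (E(L, S) = -2*5/2 = -5)
M = 34 (M = 33 + 1 = 34)
E(-8, 32)/M = -5/34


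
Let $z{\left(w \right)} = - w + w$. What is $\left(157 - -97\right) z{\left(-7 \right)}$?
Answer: $0$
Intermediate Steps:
$z{\left(w \right)} = 0$
$\left(157 - -97\right) z{\left(-7 \right)} = \left(157 - -97\right) 0 = \left(157 + 97\right) 0 = 254 \cdot 0 = 0$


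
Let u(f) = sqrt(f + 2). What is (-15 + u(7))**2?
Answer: 144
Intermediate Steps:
u(f) = sqrt(2 + f)
(-15 + u(7))**2 = (-15 + sqrt(2 + 7))**2 = (-15 + sqrt(9))**2 = (-15 + 3)**2 = (-12)**2 = 144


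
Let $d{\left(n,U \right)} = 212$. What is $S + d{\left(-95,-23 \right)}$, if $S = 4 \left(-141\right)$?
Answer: $-352$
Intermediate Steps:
$S = -564$
$S + d{\left(-95,-23 \right)} = -564 + 212 = -352$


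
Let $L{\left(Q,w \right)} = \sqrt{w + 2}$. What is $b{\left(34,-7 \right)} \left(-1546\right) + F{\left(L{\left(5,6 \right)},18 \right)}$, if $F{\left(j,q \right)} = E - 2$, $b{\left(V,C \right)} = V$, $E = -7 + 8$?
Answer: $-52565$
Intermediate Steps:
$E = 1$
$L{\left(Q,w \right)} = \sqrt{2 + w}$
$F{\left(j,q \right)} = -1$ ($F{\left(j,q \right)} = 1 - 2 = -1$)
$b{\left(34,-7 \right)} \left(-1546\right) + F{\left(L{\left(5,6 \right)},18 \right)} = 34 \left(-1546\right) - 1 = -52564 - 1 = -52565$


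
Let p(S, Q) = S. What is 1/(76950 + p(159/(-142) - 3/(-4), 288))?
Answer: 284/21853695 ≈ 1.2996e-5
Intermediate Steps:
1/(76950 + p(159/(-142) - 3/(-4), 288)) = 1/(76950 + (159/(-142) - 3/(-4))) = 1/(76950 + (159*(-1/142) - 3*(-1/4))) = 1/(76950 + (-159/142 + 3/4)) = 1/(76950 - 105/284) = 1/(21853695/284) = 284/21853695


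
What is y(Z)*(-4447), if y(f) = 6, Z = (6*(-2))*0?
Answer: -26682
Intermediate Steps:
Z = 0 (Z = -12*0 = 0)
y(Z)*(-4447) = 6*(-4447) = -26682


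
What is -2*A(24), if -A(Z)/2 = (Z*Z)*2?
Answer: 4608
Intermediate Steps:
A(Z) = -4*Z² (A(Z) = -2*Z*Z*2 = -2*Z²*2 = -4*Z²)
-2*A(24) = -(-8)*24² = -(-8)*576 = -2*(-2304) = 4608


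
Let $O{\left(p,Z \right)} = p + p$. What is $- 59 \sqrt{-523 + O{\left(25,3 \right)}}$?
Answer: $- 59 i \sqrt{473} \approx - 1283.2 i$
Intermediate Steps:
$O{\left(p,Z \right)} = 2 p$
$- 59 \sqrt{-523 + O{\left(25,3 \right)}} = - 59 \sqrt{-523 + 2 \cdot 25} = - 59 \sqrt{-523 + 50} = - 59 \sqrt{-473} = - 59 i \sqrt{473}$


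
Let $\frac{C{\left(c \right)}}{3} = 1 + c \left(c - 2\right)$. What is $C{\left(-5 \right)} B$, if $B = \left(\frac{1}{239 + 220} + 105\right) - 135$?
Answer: $- \frac{55076}{17} \approx -3239.8$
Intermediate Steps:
$C{\left(c \right)} = 3 + 3 c \left(-2 + c\right)$ ($C{\left(c \right)} = 3 \left(1 + c \left(c - 2\right)\right) = 3 \left(1 + c \left(-2 + c\right)\right) = 3 + 3 c \left(-2 + c\right)$)
$B = - \frac{13769}{459}$ ($B = \left(\frac{1}{459} + 105\right) - 135 = \frac{48196}{459} - 135 = - \frac{13769}{459} \approx -29.998$)
$C{\left(-5 \right)} B = \left(3 - -30 + 3 \left(-5\right)^{2}\right) \left(- \frac{13769}{459}\right) = \left(3 + 30 + 3 \cdot 25\right) \left(- \frac{13769}{459}\right) = \left(3 + 30 + 75\right) \left(- \frac{13769}{459}\right) = 108 \left(- \frac{13769}{459}\right) = - \frac{55076}{17}$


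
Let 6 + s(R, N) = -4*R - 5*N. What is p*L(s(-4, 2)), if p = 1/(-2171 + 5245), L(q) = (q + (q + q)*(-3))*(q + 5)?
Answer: 0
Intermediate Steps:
s(R, N) = -6 - 5*N - 4*R (s(R, N) = -6 + (-4*R - 5*N) = -6 + (-5*N - 4*R) = -6 - 5*N - 4*R)
L(q) = -5*q*(5 + q) (L(q) = (q + (2*q)*(-3))*(5 + q) = (q - 6*q)*(5 + q) = (-5*q)*(5 + q) = -5*q*(5 + q))
p = 1/3074 ≈ 0.00032531
p*L(s(-4, 2)) = (-5*(-6 - 5*2 - 4*(-4))*(5 + (-6 - 5*2 - 4*(-4))))/3074 = (-5*(-6 - 10 + 16)*(5 + (-6 - 10 + 16)))/3074 = (-5*0*(5 + 0))/3074 = (-5*0*5)/3074 = (1/3074)*0 = 0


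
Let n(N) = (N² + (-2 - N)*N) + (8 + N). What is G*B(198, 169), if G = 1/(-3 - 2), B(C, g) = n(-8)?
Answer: -16/5 ≈ -3.2000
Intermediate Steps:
n(N) = 8 + N + N² + N*(-2 - N) (n(N) = (N² + N*(-2 - N)) + (8 + N) = 8 + N + N² + N*(-2 - N))
B(C, g) = 16 (B(C, g) = 8 - 1*(-8) = 8 + 8 = 16)
G = -⅕ (G = 1/(-5) = -⅕ ≈ -0.20000)
G*B(198, 169) = -⅕*16 = -16/5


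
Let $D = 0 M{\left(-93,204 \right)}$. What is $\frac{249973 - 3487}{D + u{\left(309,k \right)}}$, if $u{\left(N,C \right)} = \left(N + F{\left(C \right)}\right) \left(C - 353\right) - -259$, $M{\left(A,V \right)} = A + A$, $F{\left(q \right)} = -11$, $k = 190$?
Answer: $- \frac{82162}{16105} \approx -5.1016$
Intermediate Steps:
$M{\left(A,V \right)} = 2 A$
$u{\left(N,C \right)} = 259 + \left(-353 + C\right) \left(-11 + N\right)$ ($u{\left(N,C \right)} = \left(N - 11\right) \left(C - 353\right) - -259 = \left(-11 + N\right) \left(-353 + C\right) + 259 = \left(-353 + C\right) \left(-11 + N\right) + 259 = 259 + \left(-353 + C\right) \left(-11 + N\right)$)
$D = 0$ ($D = 0 \cdot 2 \left(-93\right) = 0 \left(-186\right) = 0$)
$\frac{249973 - 3487}{D + u{\left(309,k \right)}} = \frac{249973 - 3487}{0 + \left(4142 - 109077 - 2090 + 190 \cdot 309\right)} = \frac{246486}{0 + \left(4142 - 109077 - 2090 + 58710\right)} = \frac{246486}{0 - 48315} = \frac{246486}{-48315} = 246486 \left(- \frac{1}{48315}\right) = - \frac{82162}{16105}$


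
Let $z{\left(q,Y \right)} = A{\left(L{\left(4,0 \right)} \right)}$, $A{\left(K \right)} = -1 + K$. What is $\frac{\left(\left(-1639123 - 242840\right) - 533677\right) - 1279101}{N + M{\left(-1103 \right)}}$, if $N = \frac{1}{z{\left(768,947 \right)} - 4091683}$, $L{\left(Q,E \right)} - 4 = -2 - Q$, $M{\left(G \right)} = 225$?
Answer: $- \frac{15117720023326}{920629349} \approx -16421.0$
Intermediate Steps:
$L{\left(Q,E \right)} = 2 - Q$ ($L{\left(Q,E \right)} = 4 - \left(2 + Q\right) = 2 - Q$)
$z{\left(q,Y \right)} = -3$ ($z{\left(q,Y \right)} = -1 + \left(2 - 4\right) = -1 - 2 = -3$)
$N = - \frac{1}{4091686}$ ($N = \frac{1}{-3 - 4091683} = \frac{1}{-4091686} = - \frac{1}{4091686} \approx -2.444 \cdot 10^{-7}$)
$\frac{\left(\left(-1639123 - 242840\right) - 533677\right) - 1279101}{N + M{\left(-1103 \right)}} = \frac{\left(\left(-1639123 - 242840\right) - 533677\right) - 1279101}{- \frac{1}{4091686} + 225} = \frac{\left(-1881963 - 533677\right) - 1279101}{\frac{920629349}{4091686}} = \left(-2415640 - 1279101\right) \frac{4091686}{920629349} = \left(-3694741\right) \frac{4091686}{920629349} = - \frac{15117720023326}{920629349}$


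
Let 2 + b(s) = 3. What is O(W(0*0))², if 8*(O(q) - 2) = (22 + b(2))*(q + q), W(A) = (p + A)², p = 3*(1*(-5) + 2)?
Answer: 3500641/16 ≈ 2.1879e+5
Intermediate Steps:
b(s) = 1 (b(s) = -2 + 3 = 1)
p = -9 (p = 3*(-5 + 2) = 3*(-3) = -9)
W(A) = (-9 + A)²
O(q) = 2 + 23*q/4 (O(q) = 2 + ((22 + 1)*(q + q))/8 = 2 + (23*(2*q))/8 = 2 + (46*q)/8 = 2 + 23*q/4)
O(W(0*0))² = (2 + 23*(-9 + 0*0)²/4)² = (2 + 23*(-9 + 0)²/4)² = (2 + (23/4)*(-9)²)² = (2 + (23/4)*81)² = (2 + 1863/4)² = (1871/4)² = 3500641/16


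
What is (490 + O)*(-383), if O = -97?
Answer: -150519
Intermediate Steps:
(490 + O)*(-383) = (490 - 97)*(-383) = 393*(-383) = -150519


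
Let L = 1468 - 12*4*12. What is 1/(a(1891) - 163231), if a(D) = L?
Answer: -1/162339 ≈ -6.1599e-6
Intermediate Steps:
L = 892 (L = 1468 - 48*12 = 1468 - 1*576 = 1468 - 576 = 892)
a(D) = 892
1/(a(1891) - 163231) = 1/(892 - 163231) = 1/(-162339) = -1/162339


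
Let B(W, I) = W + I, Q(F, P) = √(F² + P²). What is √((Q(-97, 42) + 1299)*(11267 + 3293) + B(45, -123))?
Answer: √(18913362 + 14560*√11173) ≈ 4522.4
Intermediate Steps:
B(W, I) = I + W
√((Q(-97, 42) + 1299)*(11267 + 3293) + B(45, -123)) = √((√((-97)² + 42²) + 1299)*(11267 + 3293) + (-123 + 45)) = √((√(9409 + 1764) + 1299)*14560 - 78) = √((√11173 + 1299)*14560 - 78) = √((1299 + √11173)*14560 - 78) = √((18913440 + 14560*√11173) - 78) = √(18913362 + 14560*√11173)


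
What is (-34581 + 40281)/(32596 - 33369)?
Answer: -5700/773 ≈ -7.3739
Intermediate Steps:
(-34581 + 40281)/(32596 - 33369) = 5700/(-773) = 5700*(-1/773) = -5700/773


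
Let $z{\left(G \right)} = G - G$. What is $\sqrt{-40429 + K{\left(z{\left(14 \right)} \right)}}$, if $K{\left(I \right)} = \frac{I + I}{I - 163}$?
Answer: $i \sqrt{40429} \approx 201.07 i$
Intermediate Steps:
$z{\left(G \right)} = 0$
$K{\left(I \right)} = \frac{2 I}{-163 + I}$
$\sqrt{-40429 + K{\left(z{\left(14 \right)} \right)}} = \sqrt{-40429 + 2 \cdot 0 \frac{1}{-163 + 0}} = \sqrt{-40429 + 2 \cdot 0 \frac{1}{-163}} = \sqrt{-40429 + 2 \cdot 0 \left(- \frac{1}{163}\right)} = \sqrt{-40429 + 0} = \sqrt{-40429} = i \sqrt{40429}$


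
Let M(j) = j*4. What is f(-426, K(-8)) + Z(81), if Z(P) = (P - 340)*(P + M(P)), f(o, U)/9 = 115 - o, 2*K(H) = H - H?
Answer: -100026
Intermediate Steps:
K(H) = 0 (K(H) = (H - H)/2 = (½)*0 = 0)
f(o, U) = 1035 - 9*o (f(o, U) = 9*(115 - o) = 1035 - 9*o)
M(j) = 4*j
Z(P) = 5*P*(-340 + P) (Z(P) = (P - 340)*(P + 4*P) = (-340 + P)*(5*P) = 5*P*(-340 + P))
f(-426, K(-8)) + Z(81) = (1035 - 9*(-426)) + 5*81*(-340 + 81) = (1035 + 3834) + 5*81*(-259) = 4869 - 104895 = -100026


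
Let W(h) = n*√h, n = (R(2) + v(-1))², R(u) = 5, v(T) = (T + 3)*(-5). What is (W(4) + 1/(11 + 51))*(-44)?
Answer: -68222/31 ≈ -2200.7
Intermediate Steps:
v(T) = -15 - 5*T (v(T) = (3 + T)*(-5) = -15 - 5*T)
n = 25 (n = (5 + (-15 - 5*(-1)))² = (5 + (-15 + 5))² = (5 - 10)² = (-5)² = 25)
W(h) = 25*√h
(W(4) + 1/(11 + 51))*(-44) = (25*√4 + 1/(11 + 51))*(-44) = (25*2 + 1/62)*(-44) = (50 + 1/62)*(-44) = (3101/62)*(-44) = -68222/31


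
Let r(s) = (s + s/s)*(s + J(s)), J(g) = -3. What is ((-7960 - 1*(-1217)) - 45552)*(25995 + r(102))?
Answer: -1892660640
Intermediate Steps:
r(s) = (1 + s)*(-3 + s) (r(s) = (s + s/s)*(s - 3) = (s + 1)*(-3 + s) = (1 + s)*(-3 + s))
((-7960 - 1*(-1217)) - 45552)*(25995 + r(102)) = ((-7960 - 1*(-1217)) - 45552)*(25995 + (-3 + 102**2 - 2*102)) = ((-7960 + 1217) - 45552)*(25995 + (-3 + 10404 - 204)) = (-6743 - 45552)*(25995 + 10197) = -52295*36192 = -1892660640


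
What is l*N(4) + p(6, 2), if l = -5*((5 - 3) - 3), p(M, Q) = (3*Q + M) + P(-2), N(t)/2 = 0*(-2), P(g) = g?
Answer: 10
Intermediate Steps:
N(t) = 0 (N(t) = 2*(0*(-2)) = 2*0 = 0)
p(M, Q) = -2 + M + 3*Q (p(M, Q) = (3*Q + M) - 2 = (M + 3*Q) - 2 = -2 + M + 3*Q)
l = 5 (l = -5*(2 - 3) = -5*(-1) = 5)
l*N(4) + p(6, 2) = 5*0 + (-2 + 6 + 3*2) = 0 + (-2 + 6 + 6) = 0 + 10 = 10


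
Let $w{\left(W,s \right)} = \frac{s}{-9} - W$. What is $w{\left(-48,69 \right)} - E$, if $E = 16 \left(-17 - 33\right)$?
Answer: $\frac{2521}{3} \approx 840.33$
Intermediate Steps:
$E = -800$ ($E = 16 \left(-17 - 33\right) = 16 \left(-50\right) = -800$)
$w{\left(W,s \right)} = - W - \frac{s}{9}$ ($w{\left(W,s \right)} = s \left(- \frac{1}{9}\right) - W = - \frac{s}{9} - W = - W - \frac{s}{9}$)
$w{\left(-48,69 \right)} - E = \left(\left(-1\right) \left(-48\right) - \frac{23}{3}\right) - -800 = \left(48 - \frac{23}{3}\right) + 800 = \frac{121}{3} + 800 = \frac{2521}{3}$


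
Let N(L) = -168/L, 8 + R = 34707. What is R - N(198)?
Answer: 1145095/33 ≈ 34700.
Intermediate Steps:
R = 34699 (R = -8 + 34707 = 34699)
R - N(198) = 34699 - (-168)/198 = 34699 - 1*(-28/33) = 34699 + 28/33 = 1145095/33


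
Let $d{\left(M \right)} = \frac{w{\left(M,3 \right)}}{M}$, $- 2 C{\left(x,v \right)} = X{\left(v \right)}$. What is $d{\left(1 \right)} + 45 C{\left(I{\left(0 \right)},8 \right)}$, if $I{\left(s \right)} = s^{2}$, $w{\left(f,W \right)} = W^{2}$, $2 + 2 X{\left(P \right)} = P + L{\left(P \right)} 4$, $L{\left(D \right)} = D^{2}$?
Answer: $- \frac{5877}{2} \approx -2938.5$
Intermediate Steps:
$X{\left(P \right)} = -1 + \frac{P}{2} + 2 P^{2}$ ($X{\left(P \right)} = -1 + \frac{P + P^{2} \cdot 4}{2} = -1 + \frac{P + 4 P^{2}}{2} = -1 + \left(\frac{P}{2} + 2 P^{2}\right) = -1 + \frac{P}{2} + 2 P^{2}$)
$C{\left(x,v \right)} = \frac{1}{2} - v^{2} - \frac{v}{4}$ ($C{\left(x,v \right)} = - \frac{-1 + \frac{v}{2} + 2 v^{2}}{2} = \frac{1}{2} - v^{2} - \frac{v}{4}$)
$d{\left(M \right)} = \frac{9}{M}$ ($d{\left(M \right)} = \frac{3^{2}}{M} = \frac{9}{M}$)
$d{\left(1 \right)} + 45 C{\left(I{\left(0 \right)},8 \right)} = \frac{9}{1} + 45 \left(\frac{1}{2} - 8^{2} - 2\right) = 9 \cdot 1 + 45 \left(\frac{1}{2} - 64 - 2\right) = 9 + 45 \left(\frac{1}{2} - 64 - 2\right) = 9 + 45 \left(- \frac{131}{2}\right) = 9 - \frac{5895}{2} = - \frac{5877}{2}$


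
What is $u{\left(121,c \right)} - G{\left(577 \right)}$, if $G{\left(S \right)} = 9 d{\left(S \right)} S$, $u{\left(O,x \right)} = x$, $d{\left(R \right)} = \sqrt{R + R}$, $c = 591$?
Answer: $591 - 5193 \sqrt{1154} \approx -1.7582 \cdot 10^{5}$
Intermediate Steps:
$d{\left(R \right)} = \sqrt{2} \sqrt{R}$ ($d{\left(R \right)} = \sqrt{2 R} = \sqrt{2} \sqrt{R}$)
$G{\left(S \right)} = 9 \sqrt{2} S^{\frac{3}{2}}$ ($G{\left(S \right)} = 9 \sqrt{2} \sqrt{S} S = 9 \sqrt{2} S^{\frac{3}{2}}$)
$u{\left(121,c \right)} - G{\left(577 \right)} = 591 - 9 \sqrt{2} \cdot 577^{\frac{3}{2}} = 591 - 9 \sqrt{2} \cdot 577 \sqrt{577} = 591 - 5193 \sqrt{1154}$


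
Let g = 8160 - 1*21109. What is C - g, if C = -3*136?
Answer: 12541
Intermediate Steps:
C = -408
g = -12949 (g = 8160 - 21109 = -12949)
C - g = -408 - 1*(-12949) = -408 + 12949 = 12541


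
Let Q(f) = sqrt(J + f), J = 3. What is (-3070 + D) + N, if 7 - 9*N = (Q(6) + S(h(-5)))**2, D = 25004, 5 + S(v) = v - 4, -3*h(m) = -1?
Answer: 1776428/81 ≈ 21931.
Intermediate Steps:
h(m) = 1/3 (h(m) = -1/3*(-1) = 1/3)
S(v) = -9 + v (S(v) = -5 + (v - 4) = -5 + (-4 + v) = -9 + v)
Q(f) = sqrt(3 + f)
N = -226/81 (N = 7/9 - (sqrt(3 + 6) + (-9 + 1/3))**2/9 = 7/9 - (sqrt(9) - 26/3)**2/9 = 7/9 - (3 - 26/3)**2/9 = 7/9 - (-17/3)**2/9 = 7/9 - 1/9*289/9 = 7/9 - 289/81 = -226/81 ≈ -2.7901)
(-3070 + D) + N = (-3070 + 25004) - 226/81 = 21934 - 226/81 = 1776428/81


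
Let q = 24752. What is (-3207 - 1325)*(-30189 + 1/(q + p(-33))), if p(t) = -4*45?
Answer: 840464053231/6143 ≈ 1.3682e+8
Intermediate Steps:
p(t) = -180
(-3207 - 1325)*(-30189 + 1/(q + p(-33))) = (-3207 - 1325)*(-30189 + 1/(24752 - 180)) = -4532*(-30189 + 1/24572) = -4532*(-741804107/24572) = 840464053231/6143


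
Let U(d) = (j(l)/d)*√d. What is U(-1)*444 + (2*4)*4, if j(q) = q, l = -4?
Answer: 32 + 1776*I ≈ 32.0 + 1776.0*I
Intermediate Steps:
U(d) = -4/√d (U(d) = (-4/d)*√d = -4/√d)
U(-1)*444 + (2*4)*4 = -(-4)*I*444 + (2*4)*4 = -(-4)*I*444 + 8*4 = (4*I)*444 + 32 = 1776*I + 32 = 32 + 1776*I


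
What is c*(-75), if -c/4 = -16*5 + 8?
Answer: -21600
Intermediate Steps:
c = 288 (c = -4*(-16*5 + 8) = -4*(-80 + 8) = -4*(-72) = 288)
c*(-75) = 288*(-75) = -21600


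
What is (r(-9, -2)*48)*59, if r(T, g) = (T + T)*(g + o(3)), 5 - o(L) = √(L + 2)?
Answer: -152928 + 50976*√5 ≈ -38942.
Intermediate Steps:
o(L) = 5 - √(2 + L) (o(L) = 5 - √(L + 2) = 5 - √(2 + L))
r(T, g) = 2*T*(5 + g - √5) (r(T, g) = (T + T)*(g + (5 - √(2 + 3))) = (2*T)*(g + (5 - √5)) = (2*T)*(5 + g - √5) = 2*T*(5 + g - √5))
(r(-9, -2)*48)*59 = ((2*(-9)*(5 - 2 - √5))*48)*59 = ((2*(-9)*(3 - √5))*48)*59 = ((-54 + 18*√5)*48)*59 = (-2592 + 864*√5)*59 = -152928 + 50976*√5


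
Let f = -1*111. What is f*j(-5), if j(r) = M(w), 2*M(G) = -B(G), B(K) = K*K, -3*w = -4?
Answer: 296/3 ≈ 98.667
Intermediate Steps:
w = 4/3 (w = -⅓*(-4) = 4/3 ≈ 1.3333)
B(K) = K²
M(G) = -G²/2 (M(G) = (-G²)/2 = -G²/2)
j(r) = -8/9 (j(r) = -(4/3)²/2 = -½*16/9 = -8/9)
f = -111
f*j(-5) = -111*(-8/9) = 296/3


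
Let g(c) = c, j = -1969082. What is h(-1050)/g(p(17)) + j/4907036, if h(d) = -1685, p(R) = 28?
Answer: -2080872489/34349252 ≈ -60.580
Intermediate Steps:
h(-1050)/g(p(17)) + j/4907036 = -1685/28 - 1969082/4907036 = -1685*1/28 - 1969082*1/4907036 = -1685/28 - 984541/2453518 = -2080872489/34349252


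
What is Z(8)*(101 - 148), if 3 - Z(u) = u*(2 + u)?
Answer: 3619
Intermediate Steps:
Z(u) = 3 - u*(2 + u)
Z(8)*(101 - 148) = (3 - 1*8² - 2*8)*(101 - 148) = (3 - 1*64 - 16)*(-47) = (3 - 64 - 16)*(-47) = -77*(-47) = 3619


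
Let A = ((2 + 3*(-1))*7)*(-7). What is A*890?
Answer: 43610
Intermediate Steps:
A = 49 (A = ((2 - 3)*7)*(-7) = -1*7*(-7) = -7*(-7) = 49)
A*890 = 49*890 = 43610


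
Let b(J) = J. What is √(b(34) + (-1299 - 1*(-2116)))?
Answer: √851 ≈ 29.172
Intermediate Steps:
√(b(34) + (-1299 - 1*(-2116))) = √(34 + (-1299 - 1*(-2116))) = √(34 + (-1299 + 2116)) = √(34 + 817) = √851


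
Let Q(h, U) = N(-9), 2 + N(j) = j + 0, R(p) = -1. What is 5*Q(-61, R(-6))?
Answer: -55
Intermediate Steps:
N(j) = -2 + j (N(j) = -2 + (j + 0) = -2 + j)
Q(h, U) = -11 (Q(h, U) = -2 - 9 = -11)
5*Q(-61, R(-6)) = 5*(-11) = -55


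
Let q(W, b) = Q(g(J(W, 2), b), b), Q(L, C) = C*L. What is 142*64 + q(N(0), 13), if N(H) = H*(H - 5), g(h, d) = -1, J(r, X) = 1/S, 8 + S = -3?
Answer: 9075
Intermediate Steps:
S = -11 (S = -8 - 3 = -11)
J(r, X) = -1/11 (J(r, X) = 1/(-11) = -1/11)
N(H) = H*(-5 + H)
q(W, b) = -b (q(W, b) = b*(-1) = -b)
142*64 + q(N(0), 13) = 142*64 - 1*13 = 9088 - 13 = 9075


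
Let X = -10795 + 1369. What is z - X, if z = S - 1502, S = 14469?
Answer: 22393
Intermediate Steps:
z = 12967 (z = 14469 - 1502 = 12967)
X = -9426
z - X = 12967 - 1*(-9426) = 12967 + 9426 = 22393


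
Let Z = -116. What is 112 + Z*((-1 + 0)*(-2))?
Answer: -120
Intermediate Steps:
112 + Z*((-1 + 0)*(-2)) = 112 - 116*(-1 + 0)*(-2) = 112 - (-116)*(-2) = 112 - 116*2 = 112 - 232 = -120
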